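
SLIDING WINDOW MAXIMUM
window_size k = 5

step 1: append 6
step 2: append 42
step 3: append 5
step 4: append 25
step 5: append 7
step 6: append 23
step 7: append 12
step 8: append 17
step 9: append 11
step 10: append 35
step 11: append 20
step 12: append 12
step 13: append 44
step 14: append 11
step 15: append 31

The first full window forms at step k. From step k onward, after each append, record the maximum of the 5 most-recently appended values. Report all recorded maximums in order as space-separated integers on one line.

Answer: 42 42 25 25 23 35 35 35 44 44 44

Derivation:
step 1: append 6 -> window=[6] (not full yet)
step 2: append 42 -> window=[6, 42] (not full yet)
step 3: append 5 -> window=[6, 42, 5] (not full yet)
step 4: append 25 -> window=[6, 42, 5, 25] (not full yet)
step 5: append 7 -> window=[6, 42, 5, 25, 7] -> max=42
step 6: append 23 -> window=[42, 5, 25, 7, 23] -> max=42
step 7: append 12 -> window=[5, 25, 7, 23, 12] -> max=25
step 8: append 17 -> window=[25, 7, 23, 12, 17] -> max=25
step 9: append 11 -> window=[7, 23, 12, 17, 11] -> max=23
step 10: append 35 -> window=[23, 12, 17, 11, 35] -> max=35
step 11: append 20 -> window=[12, 17, 11, 35, 20] -> max=35
step 12: append 12 -> window=[17, 11, 35, 20, 12] -> max=35
step 13: append 44 -> window=[11, 35, 20, 12, 44] -> max=44
step 14: append 11 -> window=[35, 20, 12, 44, 11] -> max=44
step 15: append 31 -> window=[20, 12, 44, 11, 31] -> max=44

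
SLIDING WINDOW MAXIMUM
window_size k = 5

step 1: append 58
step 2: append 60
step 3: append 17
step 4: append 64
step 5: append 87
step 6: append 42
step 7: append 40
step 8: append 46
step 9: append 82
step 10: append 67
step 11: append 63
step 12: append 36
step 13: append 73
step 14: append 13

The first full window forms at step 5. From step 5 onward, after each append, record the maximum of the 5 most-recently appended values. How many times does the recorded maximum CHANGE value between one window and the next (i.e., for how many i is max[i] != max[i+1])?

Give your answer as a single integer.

Answer: 2

Derivation:
step 1: append 58 -> window=[58] (not full yet)
step 2: append 60 -> window=[58, 60] (not full yet)
step 3: append 17 -> window=[58, 60, 17] (not full yet)
step 4: append 64 -> window=[58, 60, 17, 64] (not full yet)
step 5: append 87 -> window=[58, 60, 17, 64, 87] -> max=87
step 6: append 42 -> window=[60, 17, 64, 87, 42] -> max=87
step 7: append 40 -> window=[17, 64, 87, 42, 40] -> max=87
step 8: append 46 -> window=[64, 87, 42, 40, 46] -> max=87
step 9: append 82 -> window=[87, 42, 40, 46, 82] -> max=87
step 10: append 67 -> window=[42, 40, 46, 82, 67] -> max=82
step 11: append 63 -> window=[40, 46, 82, 67, 63] -> max=82
step 12: append 36 -> window=[46, 82, 67, 63, 36] -> max=82
step 13: append 73 -> window=[82, 67, 63, 36, 73] -> max=82
step 14: append 13 -> window=[67, 63, 36, 73, 13] -> max=73
Recorded maximums: 87 87 87 87 87 82 82 82 82 73
Changes between consecutive maximums: 2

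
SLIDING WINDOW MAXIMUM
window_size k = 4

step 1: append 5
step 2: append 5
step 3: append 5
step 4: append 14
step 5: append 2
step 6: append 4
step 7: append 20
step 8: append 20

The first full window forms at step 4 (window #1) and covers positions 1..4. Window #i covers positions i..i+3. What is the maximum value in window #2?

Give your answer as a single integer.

Answer: 14

Derivation:
step 1: append 5 -> window=[5] (not full yet)
step 2: append 5 -> window=[5, 5] (not full yet)
step 3: append 5 -> window=[5, 5, 5] (not full yet)
step 4: append 14 -> window=[5, 5, 5, 14] -> max=14
step 5: append 2 -> window=[5, 5, 14, 2] -> max=14
Window #2 max = 14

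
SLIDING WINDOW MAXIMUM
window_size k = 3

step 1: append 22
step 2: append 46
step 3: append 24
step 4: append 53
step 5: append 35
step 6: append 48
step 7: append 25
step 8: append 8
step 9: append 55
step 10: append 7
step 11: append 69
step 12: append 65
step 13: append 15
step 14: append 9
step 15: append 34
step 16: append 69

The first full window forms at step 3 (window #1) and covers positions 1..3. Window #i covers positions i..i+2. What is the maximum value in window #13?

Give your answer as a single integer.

step 1: append 22 -> window=[22] (not full yet)
step 2: append 46 -> window=[22, 46] (not full yet)
step 3: append 24 -> window=[22, 46, 24] -> max=46
step 4: append 53 -> window=[46, 24, 53] -> max=53
step 5: append 35 -> window=[24, 53, 35] -> max=53
step 6: append 48 -> window=[53, 35, 48] -> max=53
step 7: append 25 -> window=[35, 48, 25] -> max=48
step 8: append 8 -> window=[48, 25, 8] -> max=48
step 9: append 55 -> window=[25, 8, 55] -> max=55
step 10: append 7 -> window=[8, 55, 7] -> max=55
step 11: append 69 -> window=[55, 7, 69] -> max=69
step 12: append 65 -> window=[7, 69, 65] -> max=69
step 13: append 15 -> window=[69, 65, 15] -> max=69
step 14: append 9 -> window=[65, 15, 9] -> max=65
step 15: append 34 -> window=[15, 9, 34] -> max=34
Window #13 max = 34

Answer: 34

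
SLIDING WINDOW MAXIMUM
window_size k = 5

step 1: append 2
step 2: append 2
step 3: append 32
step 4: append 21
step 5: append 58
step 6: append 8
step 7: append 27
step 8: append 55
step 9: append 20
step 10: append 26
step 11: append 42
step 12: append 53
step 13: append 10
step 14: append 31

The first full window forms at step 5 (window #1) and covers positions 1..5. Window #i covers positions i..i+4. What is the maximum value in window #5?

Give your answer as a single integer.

step 1: append 2 -> window=[2] (not full yet)
step 2: append 2 -> window=[2, 2] (not full yet)
step 3: append 32 -> window=[2, 2, 32] (not full yet)
step 4: append 21 -> window=[2, 2, 32, 21] (not full yet)
step 5: append 58 -> window=[2, 2, 32, 21, 58] -> max=58
step 6: append 8 -> window=[2, 32, 21, 58, 8] -> max=58
step 7: append 27 -> window=[32, 21, 58, 8, 27] -> max=58
step 8: append 55 -> window=[21, 58, 8, 27, 55] -> max=58
step 9: append 20 -> window=[58, 8, 27, 55, 20] -> max=58
Window #5 max = 58

Answer: 58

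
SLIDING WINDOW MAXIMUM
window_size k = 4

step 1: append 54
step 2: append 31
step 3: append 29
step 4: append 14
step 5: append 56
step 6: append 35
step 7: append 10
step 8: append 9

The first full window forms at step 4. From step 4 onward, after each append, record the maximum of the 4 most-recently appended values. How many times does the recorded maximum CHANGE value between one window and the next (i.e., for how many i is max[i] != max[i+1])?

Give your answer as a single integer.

Answer: 1

Derivation:
step 1: append 54 -> window=[54] (not full yet)
step 2: append 31 -> window=[54, 31] (not full yet)
step 3: append 29 -> window=[54, 31, 29] (not full yet)
step 4: append 14 -> window=[54, 31, 29, 14] -> max=54
step 5: append 56 -> window=[31, 29, 14, 56] -> max=56
step 6: append 35 -> window=[29, 14, 56, 35] -> max=56
step 7: append 10 -> window=[14, 56, 35, 10] -> max=56
step 8: append 9 -> window=[56, 35, 10, 9] -> max=56
Recorded maximums: 54 56 56 56 56
Changes between consecutive maximums: 1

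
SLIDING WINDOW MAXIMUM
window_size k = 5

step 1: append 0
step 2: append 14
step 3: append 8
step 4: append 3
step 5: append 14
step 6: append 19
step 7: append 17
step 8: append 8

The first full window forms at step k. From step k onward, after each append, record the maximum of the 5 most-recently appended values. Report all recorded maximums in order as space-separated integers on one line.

Answer: 14 19 19 19

Derivation:
step 1: append 0 -> window=[0] (not full yet)
step 2: append 14 -> window=[0, 14] (not full yet)
step 3: append 8 -> window=[0, 14, 8] (not full yet)
step 4: append 3 -> window=[0, 14, 8, 3] (not full yet)
step 5: append 14 -> window=[0, 14, 8, 3, 14] -> max=14
step 6: append 19 -> window=[14, 8, 3, 14, 19] -> max=19
step 7: append 17 -> window=[8, 3, 14, 19, 17] -> max=19
step 8: append 8 -> window=[3, 14, 19, 17, 8] -> max=19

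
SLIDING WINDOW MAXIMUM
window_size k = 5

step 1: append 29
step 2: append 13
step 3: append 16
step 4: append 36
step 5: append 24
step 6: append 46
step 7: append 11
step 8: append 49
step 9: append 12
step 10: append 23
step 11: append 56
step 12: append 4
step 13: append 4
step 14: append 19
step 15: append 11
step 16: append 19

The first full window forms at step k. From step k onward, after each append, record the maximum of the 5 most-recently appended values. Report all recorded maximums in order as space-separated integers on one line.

Answer: 36 46 46 49 49 49 56 56 56 56 56 19

Derivation:
step 1: append 29 -> window=[29] (not full yet)
step 2: append 13 -> window=[29, 13] (not full yet)
step 3: append 16 -> window=[29, 13, 16] (not full yet)
step 4: append 36 -> window=[29, 13, 16, 36] (not full yet)
step 5: append 24 -> window=[29, 13, 16, 36, 24] -> max=36
step 6: append 46 -> window=[13, 16, 36, 24, 46] -> max=46
step 7: append 11 -> window=[16, 36, 24, 46, 11] -> max=46
step 8: append 49 -> window=[36, 24, 46, 11, 49] -> max=49
step 9: append 12 -> window=[24, 46, 11, 49, 12] -> max=49
step 10: append 23 -> window=[46, 11, 49, 12, 23] -> max=49
step 11: append 56 -> window=[11, 49, 12, 23, 56] -> max=56
step 12: append 4 -> window=[49, 12, 23, 56, 4] -> max=56
step 13: append 4 -> window=[12, 23, 56, 4, 4] -> max=56
step 14: append 19 -> window=[23, 56, 4, 4, 19] -> max=56
step 15: append 11 -> window=[56, 4, 4, 19, 11] -> max=56
step 16: append 19 -> window=[4, 4, 19, 11, 19] -> max=19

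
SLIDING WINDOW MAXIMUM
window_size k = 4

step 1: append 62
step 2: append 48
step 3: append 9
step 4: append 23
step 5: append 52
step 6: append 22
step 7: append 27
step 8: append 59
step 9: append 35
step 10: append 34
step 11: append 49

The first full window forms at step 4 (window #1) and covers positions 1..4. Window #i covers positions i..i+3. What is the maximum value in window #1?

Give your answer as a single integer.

Answer: 62

Derivation:
step 1: append 62 -> window=[62] (not full yet)
step 2: append 48 -> window=[62, 48] (not full yet)
step 3: append 9 -> window=[62, 48, 9] (not full yet)
step 4: append 23 -> window=[62, 48, 9, 23] -> max=62
Window #1 max = 62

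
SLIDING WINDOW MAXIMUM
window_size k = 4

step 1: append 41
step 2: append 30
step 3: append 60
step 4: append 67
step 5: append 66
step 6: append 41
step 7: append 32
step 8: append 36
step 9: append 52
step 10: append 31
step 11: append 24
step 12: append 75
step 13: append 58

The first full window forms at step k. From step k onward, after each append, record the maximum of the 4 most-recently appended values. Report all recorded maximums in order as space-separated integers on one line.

step 1: append 41 -> window=[41] (not full yet)
step 2: append 30 -> window=[41, 30] (not full yet)
step 3: append 60 -> window=[41, 30, 60] (not full yet)
step 4: append 67 -> window=[41, 30, 60, 67] -> max=67
step 5: append 66 -> window=[30, 60, 67, 66] -> max=67
step 6: append 41 -> window=[60, 67, 66, 41] -> max=67
step 7: append 32 -> window=[67, 66, 41, 32] -> max=67
step 8: append 36 -> window=[66, 41, 32, 36] -> max=66
step 9: append 52 -> window=[41, 32, 36, 52] -> max=52
step 10: append 31 -> window=[32, 36, 52, 31] -> max=52
step 11: append 24 -> window=[36, 52, 31, 24] -> max=52
step 12: append 75 -> window=[52, 31, 24, 75] -> max=75
step 13: append 58 -> window=[31, 24, 75, 58] -> max=75

Answer: 67 67 67 67 66 52 52 52 75 75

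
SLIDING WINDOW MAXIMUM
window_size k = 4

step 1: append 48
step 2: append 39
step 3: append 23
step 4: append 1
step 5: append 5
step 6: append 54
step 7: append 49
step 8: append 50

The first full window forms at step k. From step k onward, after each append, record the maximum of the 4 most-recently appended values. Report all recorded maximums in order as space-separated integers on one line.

step 1: append 48 -> window=[48] (not full yet)
step 2: append 39 -> window=[48, 39] (not full yet)
step 3: append 23 -> window=[48, 39, 23] (not full yet)
step 4: append 1 -> window=[48, 39, 23, 1] -> max=48
step 5: append 5 -> window=[39, 23, 1, 5] -> max=39
step 6: append 54 -> window=[23, 1, 5, 54] -> max=54
step 7: append 49 -> window=[1, 5, 54, 49] -> max=54
step 8: append 50 -> window=[5, 54, 49, 50] -> max=54

Answer: 48 39 54 54 54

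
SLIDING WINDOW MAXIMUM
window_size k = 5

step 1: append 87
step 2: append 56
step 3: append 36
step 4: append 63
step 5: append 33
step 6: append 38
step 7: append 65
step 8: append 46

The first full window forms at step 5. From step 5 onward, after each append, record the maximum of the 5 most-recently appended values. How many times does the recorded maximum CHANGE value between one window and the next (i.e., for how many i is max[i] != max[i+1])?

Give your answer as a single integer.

step 1: append 87 -> window=[87] (not full yet)
step 2: append 56 -> window=[87, 56] (not full yet)
step 3: append 36 -> window=[87, 56, 36] (not full yet)
step 4: append 63 -> window=[87, 56, 36, 63] (not full yet)
step 5: append 33 -> window=[87, 56, 36, 63, 33] -> max=87
step 6: append 38 -> window=[56, 36, 63, 33, 38] -> max=63
step 7: append 65 -> window=[36, 63, 33, 38, 65] -> max=65
step 8: append 46 -> window=[63, 33, 38, 65, 46] -> max=65
Recorded maximums: 87 63 65 65
Changes between consecutive maximums: 2

Answer: 2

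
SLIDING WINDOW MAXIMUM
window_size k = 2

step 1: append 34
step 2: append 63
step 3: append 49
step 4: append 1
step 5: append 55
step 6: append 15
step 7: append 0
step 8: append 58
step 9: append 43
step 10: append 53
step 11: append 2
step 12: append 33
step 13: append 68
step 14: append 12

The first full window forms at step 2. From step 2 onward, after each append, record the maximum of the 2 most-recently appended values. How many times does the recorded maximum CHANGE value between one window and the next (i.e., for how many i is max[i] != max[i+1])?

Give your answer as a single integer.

Answer: 7

Derivation:
step 1: append 34 -> window=[34] (not full yet)
step 2: append 63 -> window=[34, 63] -> max=63
step 3: append 49 -> window=[63, 49] -> max=63
step 4: append 1 -> window=[49, 1] -> max=49
step 5: append 55 -> window=[1, 55] -> max=55
step 6: append 15 -> window=[55, 15] -> max=55
step 7: append 0 -> window=[15, 0] -> max=15
step 8: append 58 -> window=[0, 58] -> max=58
step 9: append 43 -> window=[58, 43] -> max=58
step 10: append 53 -> window=[43, 53] -> max=53
step 11: append 2 -> window=[53, 2] -> max=53
step 12: append 33 -> window=[2, 33] -> max=33
step 13: append 68 -> window=[33, 68] -> max=68
step 14: append 12 -> window=[68, 12] -> max=68
Recorded maximums: 63 63 49 55 55 15 58 58 53 53 33 68 68
Changes between consecutive maximums: 7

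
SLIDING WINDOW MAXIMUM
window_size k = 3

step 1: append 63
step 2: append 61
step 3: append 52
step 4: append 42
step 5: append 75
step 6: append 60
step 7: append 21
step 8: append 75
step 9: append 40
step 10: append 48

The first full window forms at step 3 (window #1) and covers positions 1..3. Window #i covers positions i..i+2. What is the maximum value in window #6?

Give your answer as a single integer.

step 1: append 63 -> window=[63] (not full yet)
step 2: append 61 -> window=[63, 61] (not full yet)
step 3: append 52 -> window=[63, 61, 52] -> max=63
step 4: append 42 -> window=[61, 52, 42] -> max=61
step 5: append 75 -> window=[52, 42, 75] -> max=75
step 6: append 60 -> window=[42, 75, 60] -> max=75
step 7: append 21 -> window=[75, 60, 21] -> max=75
step 8: append 75 -> window=[60, 21, 75] -> max=75
Window #6 max = 75

Answer: 75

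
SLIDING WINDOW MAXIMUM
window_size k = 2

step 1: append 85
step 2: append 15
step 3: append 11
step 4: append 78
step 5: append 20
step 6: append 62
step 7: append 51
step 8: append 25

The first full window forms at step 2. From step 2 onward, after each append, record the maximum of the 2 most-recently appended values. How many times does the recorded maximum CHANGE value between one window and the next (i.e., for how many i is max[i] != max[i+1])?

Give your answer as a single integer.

Answer: 4

Derivation:
step 1: append 85 -> window=[85] (not full yet)
step 2: append 15 -> window=[85, 15] -> max=85
step 3: append 11 -> window=[15, 11] -> max=15
step 4: append 78 -> window=[11, 78] -> max=78
step 5: append 20 -> window=[78, 20] -> max=78
step 6: append 62 -> window=[20, 62] -> max=62
step 7: append 51 -> window=[62, 51] -> max=62
step 8: append 25 -> window=[51, 25] -> max=51
Recorded maximums: 85 15 78 78 62 62 51
Changes between consecutive maximums: 4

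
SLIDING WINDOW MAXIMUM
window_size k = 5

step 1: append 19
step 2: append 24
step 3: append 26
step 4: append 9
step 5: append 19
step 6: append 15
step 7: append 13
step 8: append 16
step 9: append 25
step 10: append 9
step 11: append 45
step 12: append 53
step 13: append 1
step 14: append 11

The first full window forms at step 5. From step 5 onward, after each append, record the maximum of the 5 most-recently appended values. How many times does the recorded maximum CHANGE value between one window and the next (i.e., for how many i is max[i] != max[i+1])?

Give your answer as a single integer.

Answer: 4

Derivation:
step 1: append 19 -> window=[19] (not full yet)
step 2: append 24 -> window=[19, 24] (not full yet)
step 3: append 26 -> window=[19, 24, 26] (not full yet)
step 4: append 9 -> window=[19, 24, 26, 9] (not full yet)
step 5: append 19 -> window=[19, 24, 26, 9, 19] -> max=26
step 6: append 15 -> window=[24, 26, 9, 19, 15] -> max=26
step 7: append 13 -> window=[26, 9, 19, 15, 13] -> max=26
step 8: append 16 -> window=[9, 19, 15, 13, 16] -> max=19
step 9: append 25 -> window=[19, 15, 13, 16, 25] -> max=25
step 10: append 9 -> window=[15, 13, 16, 25, 9] -> max=25
step 11: append 45 -> window=[13, 16, 25, 9, 45] -> max=45
step 12: append 53 -> window=[16, 25, 9, 45, 53] -> max=53
step 13: append 1 -> window=[25, 9, 45, 53, 1] -> max=53
step 14: append 11 -> window=[9, 45, 53, 1, 11] -> max=53
Recorded maximums: 26 26 26 19 25 25 45 53 53 53
Changes between consecutive maximums: 4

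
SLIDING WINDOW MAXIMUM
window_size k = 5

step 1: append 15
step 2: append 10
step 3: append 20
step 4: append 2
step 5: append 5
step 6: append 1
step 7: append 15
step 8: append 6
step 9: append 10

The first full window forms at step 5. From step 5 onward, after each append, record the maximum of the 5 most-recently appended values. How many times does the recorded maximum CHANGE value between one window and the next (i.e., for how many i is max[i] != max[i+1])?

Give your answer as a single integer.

step 1: append 15 -> window=[15] (not full yet)
step 2: append 10 -> window=[15, 10] (not full yet)
step 3: append 20 -> window=[15, 10, 20] (not full yet)
step 4: append 2 -> window=[15, 10, 20, 2] (not full yet)
step 5: append 5 -> window=[15, 10, 20, 2, 5] -> max=20
step 6: append 1 -> window=[10, 20, 2, 5, 1] -> max=20
step 7: append 15 -> window=[20, 2, 5, 1, 15] -> max=20
step 8: append 6 -> window=[2, 5, 1, 15, 6] -> max=15
step 9: append 10 -> window=[5, 1, 15, 6, 10] -> max=15
Recorded maximums: 20 20 20 15 15
Changes between consecutive maximums: 1

Answer: 1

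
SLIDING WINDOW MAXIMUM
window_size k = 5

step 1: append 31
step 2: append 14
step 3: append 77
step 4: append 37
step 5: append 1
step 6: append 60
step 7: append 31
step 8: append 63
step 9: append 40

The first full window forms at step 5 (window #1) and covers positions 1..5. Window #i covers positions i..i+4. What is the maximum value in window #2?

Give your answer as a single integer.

step 1: append 31 -> window=[31] (not full yet)
step 2: append 14 -> window=[31, 14] (not full yet)
step 3: append 77 -> window=[31, 14, 77] (not full yet)
step 4: append 37 -> window=[31, 14, 77, 37] (not full yet)
step 5: append 1 -> window=[31, 14, 77, 37, 1] -> max=77
step 6: append 60 -> window=[14, 77, 37, 1, 60] -> max=77
Window #2 max = 77

Answer: 77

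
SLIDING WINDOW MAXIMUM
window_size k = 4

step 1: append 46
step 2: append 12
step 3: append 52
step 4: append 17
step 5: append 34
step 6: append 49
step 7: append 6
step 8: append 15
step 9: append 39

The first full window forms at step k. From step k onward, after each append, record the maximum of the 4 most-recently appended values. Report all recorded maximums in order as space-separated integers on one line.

step 1: append 46 -> window=[46] (not full yet)
step 2: append 12 -> window=[46, 12] (not full yet)
step 3: append 52 -> window=[46, 12, 52] (not full yet)
step 4: append 17 -> window=[46, 12, 52, 17] -> max=52
step 5: append 34 -> window=[12, 52, 17, 34] -> max=52
step 6: append 49 -> window=[52, 17, 34, 49] -> max=52
step 7: append 6 -> window=[17, 34, 49, 6] -> max=49
step 8: append 15 -> window=[34, 49, 6, 15] -> max=49
step 9: append 39 -> window=[49, 6, 15, 39] -> max=49

Answer: 52 52 52 49 49 49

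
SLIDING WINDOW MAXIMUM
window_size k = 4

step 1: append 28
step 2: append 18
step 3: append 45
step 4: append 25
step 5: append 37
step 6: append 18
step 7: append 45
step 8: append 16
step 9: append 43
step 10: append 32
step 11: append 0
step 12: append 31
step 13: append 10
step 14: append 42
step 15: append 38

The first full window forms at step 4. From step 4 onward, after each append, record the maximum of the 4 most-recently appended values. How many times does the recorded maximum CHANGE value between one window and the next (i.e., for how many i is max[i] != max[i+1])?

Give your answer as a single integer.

Answer: 3

Derivation:
step 1: append 28 -> window=[28] (not full yet)
step 2: append 18 -> window=[28, 18] (not full yet)
step 3: append 45 -> window=[28, 18, 45] (not full yet)
step 4: append 25 -> window=[28, 18, 45, 25] -> max=45
step 5: append 37 -> window=[18, 45, 25, 37] -> max=45
step 6: append 18 -> window=[45, 25, 37, 18] -> max=45
step 7: append 45 -> window=[25, 37, 18, 45] -> max=45
step 8: append 16 -> window=[37, 18, 45, 16] -> max=45
step 9: append 43 -> window=[18, 45, 16, 43] -> max=45
step 10: append 32 -> window=[45, 16, 43, 32] -> max=45
step 11: append 0 -> window=[16, 43, 32, 0] -> max=43
step 12: append 31 -> window=[43, 32, 0, 31] -> max=43
step 13: append 10 -> window=[32, 0, 31, 10] -> max=32
step 14: append 42 -> window=[0, 31, 10, 42] -> max=42
step 15: append 38 -> window=[31, 10, 42, 38] -> max=42
Recorded maximums: 45 45 45 45 45 45 45 43 43 32 42 42
Changes between consecutive maximums: 3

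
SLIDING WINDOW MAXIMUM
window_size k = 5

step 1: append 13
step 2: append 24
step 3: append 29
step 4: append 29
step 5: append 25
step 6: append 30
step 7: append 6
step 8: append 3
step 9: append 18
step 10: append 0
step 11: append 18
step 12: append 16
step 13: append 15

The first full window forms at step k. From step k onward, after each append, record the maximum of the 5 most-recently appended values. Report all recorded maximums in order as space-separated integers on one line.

step 1: append 13 -> window=[13] (not full yet)
step 2: append 24 -> window=[13, 24] (not full yet)
step 3: append 29 -> window=[13, 24, 29] (not full yet)
step 4: append 29 -> window=[13, 24, 29, 29] (not full yet)
step 5: append 25 -> window=[13, 24, 29, 29, 25] -> max=29
step 6: append 30 -> window=[24, 29, 29, 25, 30] -> max=30
step 7: append 6 -> window=[29, 29, 25, 30, 6] -> max=30
step 8: append 3 -> window=[29, 25, 30, 6, 3] -> max=30
step 9: append 18 -> window=[25, 30, 6, 3, 18] -> max=30
step 10: append 0 -> window=[30, 6, 3, 18, 0] -> max=30
step 11: append 18 -> window=[6, 3, 18, 0, 18] -> max=18
step 12: append 16 -> window=[3, 18, 0, 18, 16] -> max=18
step 13: append 15 -> window=[18, 0, 18, 16, 15] -> max=18

Answer: 29 30 30 30 30 30 18 18 18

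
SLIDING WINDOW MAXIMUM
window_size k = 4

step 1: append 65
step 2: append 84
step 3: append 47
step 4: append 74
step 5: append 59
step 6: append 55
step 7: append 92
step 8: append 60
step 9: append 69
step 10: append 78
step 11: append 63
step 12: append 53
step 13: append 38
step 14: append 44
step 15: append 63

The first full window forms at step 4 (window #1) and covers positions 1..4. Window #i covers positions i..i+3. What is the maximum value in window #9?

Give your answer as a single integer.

Answer: 78

Derivation:
step 1: append 65 -> window=[65] (not full yet)
step 2: append 84 -> window=[65, 84] (not full yet)
step 3: append 47 -> window=[65, 84, 47] (not full yet)
step 4: append 74 -> window=[65, 84, 47, 74] -> max=84
step 5: append 59 -> window=[84, 47, 74, 59] -> max=84
step 6: append 55 -> window=[47, 74, 59, 55] -> max=74
step 7: append 92 -> window=[74, 59, 55, 92] -> max=92
step 8: append 60 -> window=[59, 55, 92, 60] -> max=92
step 9: append 69 -> window=[55, 92, 60, 69] -> max=92
step 10: append 78 -> window=[92, 60, 69, 78] -> max=92
step 11: append 63 -> window=[60, 69, 78, 63] -> max=78
step 12: append 53 -> window=[69, 78, 63, 53] -> max=78
Window #9 max = 78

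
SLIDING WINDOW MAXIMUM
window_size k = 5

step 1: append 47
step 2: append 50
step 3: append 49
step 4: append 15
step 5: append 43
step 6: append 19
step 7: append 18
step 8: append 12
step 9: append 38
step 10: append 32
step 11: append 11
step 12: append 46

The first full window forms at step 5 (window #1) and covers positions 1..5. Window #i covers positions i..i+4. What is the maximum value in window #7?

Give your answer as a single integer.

Answer: 38

Derivation:
step 1: append 47 -> window=[47] (not full yet)
step 2: append 50 -> window=[47, 50] (not full yet)
step 3: append 49 -> window=[47, 50, 49] (not full yet)
step 4: append 15 -> window=[47, 50, 49, 15] (not full yet)
step 5: append 43 -> window=[47, 50, 49, 15, 43] -> max=50
step 6: append 19 -> window=[50, 49, 15, 43, 19] -> max=50
step 7: append 18 -> window=[49, 15, 43, 19, 18] -> max=49
step 8: append 12 -> window=[15, 43, 19, 18, 12] -> max=43
step 9: append 38 -> window=[43, 19, 18, 12, 38] -> max=43
step 10: append 32 -> window=[19, 18, 12, 38, 32] -> max=38
step 11: append 11 -> window=[18, 12, 38, 32, 11] -> max=38
Window #7 max = 38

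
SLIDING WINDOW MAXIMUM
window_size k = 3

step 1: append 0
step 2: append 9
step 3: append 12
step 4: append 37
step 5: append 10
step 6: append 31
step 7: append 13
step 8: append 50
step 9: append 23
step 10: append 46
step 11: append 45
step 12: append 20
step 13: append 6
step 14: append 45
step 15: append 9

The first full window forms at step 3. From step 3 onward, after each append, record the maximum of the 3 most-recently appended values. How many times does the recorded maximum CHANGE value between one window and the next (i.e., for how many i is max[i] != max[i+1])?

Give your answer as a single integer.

step 1: append 0 -> window=[0] (not full yet)
step 2: append 9 -> window=[0, 9] (not full yet)
step 3: append 12 -> window=[0, 9, 12] -> max=12
step 4: append 37 -> window=[9, 12, 37] -> max=37
step 5: append 10 -> window=[12, 37, 10] -> max=37
step 6: append 31 -> window=[37, 10, 31] -> max=37
step 7: append 13 -> window=[10, 31, 13] -> max=31
step 8: append 50 -> window=[31, 13, 50] -> max=50
step 9: append 23 -> window=[13, 50, 23] -> max=50
step 10: append 46 -> window=[50, 23, 46] -> max=50
step 11: append 45 -> window=[23, 46, 45] -> max=46
step 12: append 20 -> window=[46, 45, 20] -> max=46
step 13: append 6 -> window=[45, 20, 6] -> max=45
step 14: append 45 -> window=[20, 6, 45] -> max=45
step 15: append 9 -> window=[6, 45, 9] -> max=45
Recorded maximums: 12 37 37 37 31 50 50 50 46 46 45 45 45
Changes between consecutive maximums: 5

Answer: 5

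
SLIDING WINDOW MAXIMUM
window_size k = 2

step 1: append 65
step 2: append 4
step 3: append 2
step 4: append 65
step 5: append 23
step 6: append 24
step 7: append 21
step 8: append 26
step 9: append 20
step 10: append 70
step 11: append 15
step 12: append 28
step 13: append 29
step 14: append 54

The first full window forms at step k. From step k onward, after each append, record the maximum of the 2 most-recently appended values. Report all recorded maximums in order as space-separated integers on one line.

Answer: 65 4 65 65 24 24 26 26 70 70 28 29 54

Derivation:
step 1: append 65 -> window=[65] (not full yet)
step 2: append 4 -> window=[65, 4] -> max=65
step 3: append 2 -> window=[4, 2] -> max=4
step 4: append 65 -> window=[2, 65] -> max=65
step 5: append 23 -> window=[65, 23] -> max=65
step 6: append 24 -> window=[23, 24] -> max=24
step 7: append 21 -> window=[24, 21] -> max=24
step 8: append 26 -> window=[21, 26] -> max=26
step 9: append 20 -> window=[26, 20] -> max=26
step 10: append 70 -> window=[20, 70] -> max=70
step 11: append 15 -> window=[70, 15] -> max=70
step 12: append 28 -> window=[15, 28] -> max=28
step 13: append 29 -> window=[28, 29] -> max=29
step 14: append 54 -> window=[29, 54] -> max=54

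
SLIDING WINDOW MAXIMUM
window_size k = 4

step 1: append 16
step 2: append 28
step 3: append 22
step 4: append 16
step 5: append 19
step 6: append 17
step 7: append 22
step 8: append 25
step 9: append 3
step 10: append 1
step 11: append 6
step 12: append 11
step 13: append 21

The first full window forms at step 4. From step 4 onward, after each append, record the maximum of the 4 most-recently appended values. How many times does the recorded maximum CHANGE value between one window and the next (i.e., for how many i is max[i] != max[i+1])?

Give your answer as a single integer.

Answer: 4

Derivation:
step 1: append 16 -> window=[16] (not full yet)
step 2: append 28 -> window=[16, 28] (not full yet)
step 3: append 22 -> window=[16, 28, 22] (not full yet)
step 4: append 16 -> window=[16, 28, 22, 16] -> max=28
step 5: append 19 -> window=[28, 22, 16, 19] -> max=28
step 6: append 17 -> window=[22, 16, 19, 17] -> max=22
step 7: append 22 -> window=[16, 19, 17, 22] -> max=22
step 8: append 25 -> window=[19, 17, 22, 25] -> max=25
step 9: append 3 -> window=[17, 22, 25, 3] -> max=25
step 10: append 1 -> window=[22, 25, 3, 1] -> max=25
step 11: append 6 -> window=[25, 3, 1, 6] -> max=25
step 12: append 11 -> window=[3, 1, 6, 11] -> max=11
step 13: append 21 -> window=[1, 6, 11, 21] -> max=21
Recorded maximums: 28 28 22 22 25 25 25 25 11 21
Changes between consecutive maximums: 4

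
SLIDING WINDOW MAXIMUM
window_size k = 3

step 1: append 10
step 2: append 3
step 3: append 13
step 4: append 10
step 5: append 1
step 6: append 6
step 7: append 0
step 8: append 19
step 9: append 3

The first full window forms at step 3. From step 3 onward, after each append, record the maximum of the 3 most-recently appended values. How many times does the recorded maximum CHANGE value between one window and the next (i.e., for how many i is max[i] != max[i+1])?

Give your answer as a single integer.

step 1: append 10 -> window=[10] (not full yet)
step 2: append 3 -> window=[10, 3] (not full yet)
step 3: append 13 -> window=[10, 3, 13] -> max=13
step 4: append 10 -> window=[3, 13, 10] -> max=13
step 5: append 1 -> window=[13, 10, 1] -> max=13
step 6: append 6 -> window=[10, 1, 6] -> max=10
step 7: append 0 -> window=[1, 6, 0] -> max=6
step 8: append 19 -> window=[6, 0, 19] -> max=19
step 9: append 3 -> window=[0, 19, 3] -> max=19
Recorded maximums: 13 13 13 10 6 19 19
Changes between consecutive maximums: 3

Answer: 3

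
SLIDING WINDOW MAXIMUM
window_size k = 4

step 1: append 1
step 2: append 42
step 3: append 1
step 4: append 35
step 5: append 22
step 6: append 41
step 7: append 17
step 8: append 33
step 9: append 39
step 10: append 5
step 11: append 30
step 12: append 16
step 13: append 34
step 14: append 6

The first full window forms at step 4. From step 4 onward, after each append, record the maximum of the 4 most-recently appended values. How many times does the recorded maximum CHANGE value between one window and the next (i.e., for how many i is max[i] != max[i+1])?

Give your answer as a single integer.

step 1: append 1 -> window=[1] (not full yet)
step 2: append 42 -> window=[1, 42] (not full yet)
step 3: append 1 -> window=[1, 42, 1] (not full yet)
step 4: append 35 -> window=[1, 42, 1, 35] -> max=42
step 5: append 22 -> window=[42, 1, 35, 22] -> max=42
step 6: append 41 -> window=[1, 35, 22, 41] -> max=41
step 7: append 17 -> window=[35, 22, 41, 17] -> max=41
step 8: append 33 -> window=[22, 41, 17, 33] -> max=41
step 9: append 39 -> window=[41, 17, 33, 39] -> max=41
step 10: append 5 -> window=[17, 33, 39, 5] -> max=39
step 11: append 30 -> window=[33, 39, 5, 30] -> max=39
step 12: append 16 -> window=[39, 5, 30, 16] -> max=39
step 13: append 34 -> window=[5, 30, 16, 34] -> max=34
step 14: append 6 -> window=[30, 16, 34, 6] -> max=34
Recorded maximums: 42 42 41 41 41 41 39 39 39 34 34
Changes between consecutive maximums: 3

Answer: 3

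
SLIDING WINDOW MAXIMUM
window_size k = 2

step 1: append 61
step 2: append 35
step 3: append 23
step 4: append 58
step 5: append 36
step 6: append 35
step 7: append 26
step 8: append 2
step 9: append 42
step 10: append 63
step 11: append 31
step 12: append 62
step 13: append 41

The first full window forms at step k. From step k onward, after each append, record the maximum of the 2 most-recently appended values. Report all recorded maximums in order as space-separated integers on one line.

Answer: 61 35 58 58 36 35 26 42 63 63 62 62

Derivation:
step 1: append 61 -> window=[61] (not full yet)
step 2: append 35 -> window=[61, 35] -> max=61
step 3: append 23 -> window=[35, 23] -> max=35
step 4: append 58 -> window=[23, 58] -> max=58
step 5: append 36 -> window=[58, 36] -> max=58
step 6: append 35 -> window=[36, 35] -> max=36
step 7: append 26 -> window=[35, 26] -> max=35
step 8: append 2 -> window=[26, 2] -> max=26
step 9: append 42 -> window=[2, 42] -> max=42
step 10: append 63 -> window=[42, 63] -> max=63
step 11: append 31 -> window=[63, 31] -> max=63
step 12: append 62 -> window=[31, 62] -> max=62
step 13: append 41 -> window=[62, 41] -> max=62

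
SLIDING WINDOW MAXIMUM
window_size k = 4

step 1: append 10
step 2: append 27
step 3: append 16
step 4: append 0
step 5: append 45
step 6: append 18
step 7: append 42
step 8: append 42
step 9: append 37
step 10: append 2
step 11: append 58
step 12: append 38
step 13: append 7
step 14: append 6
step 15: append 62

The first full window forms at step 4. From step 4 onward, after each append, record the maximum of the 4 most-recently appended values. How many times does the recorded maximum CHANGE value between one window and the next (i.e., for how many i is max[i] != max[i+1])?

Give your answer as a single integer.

step 1: append 10 -> window=[10] (not full yet)
step 2: append 27 -> window=[10, 27] (not full yet)
step 3: append 16 -> window=[10, 27, 16] (not full yet)
step 4: append 0 -> window=[10, 27, 16, 0] -> max=27
step 5: append 45 -> window=[27, 16, 0, 45] -> max=45
step 6: append 18 -> window=[16, 0, 45, 18] -> max=45
step 7: append 42 -> window=[0, 45, 18, 42] -> max=45
step 8: append 42 -> window=[45, 18, 42, 42] -> max=45
step 9: append 37 -> window=[18, 42, 42, 37] -> max=42
step 10: append 2 -> window=[42, 42, 37, 2] -> max=42
step 11: append 58 -> window=[42, 37, 2, 58] -> max=58
step 12: append 38 -> window=[37, 2, 58, 38] -> max=58
step 13: append 7 -> window=[2, 58, 38, 7] -> max=58
step 14: append 6 -> window=[58, 38, 7, 6] -> max=58
step 15: append 62 -> window=[38, 7, 6, 62] -> max=62
Recorded maximums: 27 45 45 45 45 42 42 58 58 58 58 62
Changes between consecutive maximums: 4

Answer: 4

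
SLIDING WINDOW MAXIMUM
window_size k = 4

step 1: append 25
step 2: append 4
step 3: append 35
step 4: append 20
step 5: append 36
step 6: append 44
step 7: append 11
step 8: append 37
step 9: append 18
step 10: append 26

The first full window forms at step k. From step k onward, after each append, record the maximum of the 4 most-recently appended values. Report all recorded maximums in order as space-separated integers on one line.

Answer: 35 36 44 44 44 44 37

Derivation:
step 1: append 25 -> window=[25] (not full yet)
step 2: append 4 -> window=[25, 4] (not full yet)
step 3: append 35 -> window=[25, 4, 35] (not full yet)
step 4: append 20 -> window=[25, 4, 35, 20] -> max=35
step 5: append 36 -> window=[4, 35, 20, 36] -> max=36
step 6: append 44 -> window=[35, 20, 36, 44] -> max=44
step 7: append 11 -> window=[20, 36, 44, 11] -> max=44
step 8: append 37 -> window=[36, 44, 11, 37] -> max=44
step 9: append 18 -> window=[44, 11, 37, 18] -> max=44
step 10: append 26 -> window=[11, 37, 18, 26] -> max=37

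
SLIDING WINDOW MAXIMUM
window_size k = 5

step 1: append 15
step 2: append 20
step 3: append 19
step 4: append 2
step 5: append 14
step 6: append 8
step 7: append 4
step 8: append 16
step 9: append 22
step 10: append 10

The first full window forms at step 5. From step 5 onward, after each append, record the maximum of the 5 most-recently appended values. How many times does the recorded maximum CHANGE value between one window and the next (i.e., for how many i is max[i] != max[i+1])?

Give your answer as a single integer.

Answer: 3

Derivation:
step 1: append 15 -> window=[15] (not full yet)
step 2: append 20 -> window=[15, 20] (not full yet)
step 3: append 19 -> window=[15, 20, 19] (not full yet)
step 4: append 2 -> window=[15, 20, 19, 2] (not full yet)
step 5: append 14 -> window=[15, 20, 19, 2, 14] -> max=20
step 6: append 8 -> window=[20, 19, 2, 14, 8] -> max=20
step 7: append 4 -> window=[19, 2, 14, 8, 4] -> max=19
step 8: append 16 -> window=[2, 14, 8, 4, 16] -> max=16
step 9: append 22 -> window=[14, 8, 4, 16, 22] -> max=22
step 10: append 10 -> window=[8, 4, 16, 22, 10] -> max=22
Recorded maximums: 20 20 19 16 22 22
Changes between consecutive maximums: 3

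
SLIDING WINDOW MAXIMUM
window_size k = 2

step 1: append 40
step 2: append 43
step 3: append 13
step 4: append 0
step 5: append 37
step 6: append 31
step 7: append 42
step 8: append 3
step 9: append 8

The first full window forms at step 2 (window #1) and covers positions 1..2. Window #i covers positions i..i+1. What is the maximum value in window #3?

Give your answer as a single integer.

Answer: 13

Derivation:
step 1: append 40 -> window=[40] (not full yet)
step 2: append 43 -> window=[40, 43] -> max=43
step 3: append 13 -> window=[43, 13] -> max=43
step 4: append 0 -> window=[13, 0] -> max=13
Window #3 max = 13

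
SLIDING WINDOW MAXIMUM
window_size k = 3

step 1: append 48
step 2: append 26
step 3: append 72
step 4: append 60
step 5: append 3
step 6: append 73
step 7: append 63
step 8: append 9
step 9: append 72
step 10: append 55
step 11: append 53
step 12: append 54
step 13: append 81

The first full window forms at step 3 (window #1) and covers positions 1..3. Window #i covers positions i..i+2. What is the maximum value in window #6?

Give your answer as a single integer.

Answer: 73

Derivation:
step 1: append 48 -> window=[48] (not full yet)
step 2: append 26 -> window=[48, 26] (not full yet)
step 3: append 72 -> window=[48, 26, 72] -> max=72
step 4: append 60 -> window=[26, 72, 60] -> max=72
step 5: append 3 -> window=[72, 60, 3] -> max=72
step 6: append 73 -> window=[60, 3, 73] -> max=73
step 7: append 63 -> window=[3, 73, 63] -> max=73
step 8: append 9 -> window=[73, 63, 9] -> max=73
Window #6 max = 73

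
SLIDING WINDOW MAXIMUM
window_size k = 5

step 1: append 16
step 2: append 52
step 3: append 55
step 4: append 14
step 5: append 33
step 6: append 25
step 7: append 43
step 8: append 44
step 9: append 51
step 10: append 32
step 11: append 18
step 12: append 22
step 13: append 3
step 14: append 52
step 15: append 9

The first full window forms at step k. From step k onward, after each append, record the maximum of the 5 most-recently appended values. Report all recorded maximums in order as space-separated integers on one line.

Answer: 55 55 55 44 51 51 51 51 51 52 52

Derivation:
step 1: append 16 -> window=[16] (not full yet)
step 2: append 52 -> window=[16, 52] (not full yet)
step 3: append 55 -> window=[16, 52, 55] (not full yet)
step 4: append 14 -> window=[16, 52, 55, 14] (not full yet)
step 5: append 33 -> window=[16, 52, 55, 14, 33] -> max=55
step 6: append 25 -> window=[52, 55, 14, 33, 25] -> max=55
step 7: append 43 -> window=[55, 14, 33, 25, 43] -> max=55
step 8: append 44 -> window=[14, 33, 25, 43, 44] -> max=44
step 9: append 51 -> window=[33, 25, 43, 44, 51] -> max=51
step 10: append 32 -> window=[25, 43, 44, 51, 32] -> max=51
step 11: append 18 -> window=[43, 44, 51, 32, 18] -> max=51
step 12: append 22 -> window=[44, 51, 32, 18, 22] -> max=51
step 13: append 3 -> window=[51, 32, 18, 22, 3] -> max=51
step 14: append 52 -> window=[32, 18, 22, 3, 52] -> max=52
step 15: append 9 -> window=[18, 22, 3, 52, 9] -> max=52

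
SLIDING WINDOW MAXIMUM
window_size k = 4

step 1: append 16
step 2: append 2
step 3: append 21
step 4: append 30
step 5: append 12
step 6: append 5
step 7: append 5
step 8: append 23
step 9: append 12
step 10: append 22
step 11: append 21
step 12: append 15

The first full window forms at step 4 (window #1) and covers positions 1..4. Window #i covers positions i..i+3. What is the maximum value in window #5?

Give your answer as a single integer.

Answer: 23

Derivation:
step 1: append 16 -> window=[16] (not full yet)
step 2: append 2 -> window=[16, 2] (not full yet)
step 3: append 21 -> window=[16, 2, 21] (not full yet)
step 4: append 30 -> window=[16, 2, 21, 30] -> max=30
step 5: append 12 -> window=[2, 21, 30, 12] -> max=30
step 6: append 5 -> window=[21, 30, 12, 5] -> max=30
step 7: append 5 -> window=[30, 12, 5, 5] -> max=30
step 8: append 23 -> window=[12, 5, 5, 23] -> max=23
Window #5 max = 23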